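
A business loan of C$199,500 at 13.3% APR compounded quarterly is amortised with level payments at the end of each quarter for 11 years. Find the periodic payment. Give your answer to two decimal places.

C$8,695.14

Periodic rate i = 0.133/4 = 0.03325; n = 11 × 4 = 44 periods.
Annuity-PV factor = 22.943864; PMT = 199500 / 22.943864 = 8,695.1350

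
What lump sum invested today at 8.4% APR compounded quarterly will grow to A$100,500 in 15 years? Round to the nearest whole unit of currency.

A$28,882

With 4 periods per year: i = 0.021, n = 60.
Discount factor = (1+0.021)^(−60) = 0.287379; PV = 100,500 × 0.287379 = 28,881.6191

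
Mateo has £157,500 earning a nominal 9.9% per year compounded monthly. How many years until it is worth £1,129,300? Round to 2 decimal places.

19.98 years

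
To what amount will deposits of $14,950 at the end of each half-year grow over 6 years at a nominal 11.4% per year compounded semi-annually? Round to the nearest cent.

$247,832.06

With 2 periods per year: i = 0.057, n = 12.
FV = PMT · [(1+i)^n − 1] / i = 14950 · 16.577395 = 247,832.0553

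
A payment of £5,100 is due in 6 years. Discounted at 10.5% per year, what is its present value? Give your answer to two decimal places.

Discount factor = (1+0.105)^(−6) = 0.549321; PV = 5,100 × 0.549321 = 2,801.5379

£2,801.54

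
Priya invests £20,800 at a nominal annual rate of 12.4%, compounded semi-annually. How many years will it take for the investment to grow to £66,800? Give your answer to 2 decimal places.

9.70 years

Periodic rate i = 0.124/2 = 0.062.
(1+i)^n = 66800/20800 = 3.21154, so n = ln 3.21154 / ln 1.062 = 19.3961 half-years
= 19.3961/2 years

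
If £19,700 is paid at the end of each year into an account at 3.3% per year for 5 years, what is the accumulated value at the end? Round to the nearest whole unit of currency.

FV = PMT · [(1+i)^n − 1] / i = 19700 · 5.341071 = 105,219.0962

£105,219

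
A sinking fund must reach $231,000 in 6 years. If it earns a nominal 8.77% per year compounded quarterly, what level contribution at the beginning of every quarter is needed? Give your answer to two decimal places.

$7,257.38

i = 0.0877/4 = 0.021925 per quarter; n = 6·4 = 24.
PMT = 231000 / ( [(1+0.021925)^24 − 1] / 0.021925 × (1+i) ) = 231000 / 31.829678 = 7,257.3779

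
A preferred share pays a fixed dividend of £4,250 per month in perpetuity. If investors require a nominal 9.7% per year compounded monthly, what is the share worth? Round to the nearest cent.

Periodic rate i = 0.097/12 = 0.00808333.
PV = C/r = 4250/0.00808333 = 525,773.1959

£525,773.20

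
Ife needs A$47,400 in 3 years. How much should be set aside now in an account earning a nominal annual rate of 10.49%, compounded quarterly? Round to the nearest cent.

A$34,743.00

With 4 periods per year: i = 0.026225, n = 12.
PV = 47,400 / (1 + 0.026225)^12 = 47,400 / 1.364304 = 34,742.9953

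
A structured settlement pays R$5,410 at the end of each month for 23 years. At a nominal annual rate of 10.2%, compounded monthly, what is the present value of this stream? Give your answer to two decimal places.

R$574,920.42

Periodic rate i = 0.102/12 = 0.0085; n = 23 × 12 = 276 periods.
PV = PMT · [1 − (1+i)^(−n)] / i = 5410 · 106.269948 = 574,920.4212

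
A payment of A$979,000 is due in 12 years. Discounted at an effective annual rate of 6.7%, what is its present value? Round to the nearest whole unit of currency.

A$449,583

Discount factor = (1+0.067)^(−12) = 0.459227; PV = 979,000 × 0.459227 = 449,582.7699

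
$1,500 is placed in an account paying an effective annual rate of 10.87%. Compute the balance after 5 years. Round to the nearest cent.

$2,512.82

1,500 × (1+0.1087)^5 = 1,500 × 1.675214 = 2,512.8207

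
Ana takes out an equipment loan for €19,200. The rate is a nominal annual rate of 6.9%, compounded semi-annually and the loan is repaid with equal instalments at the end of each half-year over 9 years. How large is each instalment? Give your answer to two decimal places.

€1,449.66

With 2 periods per year: i = 0.0345, n = 18.
Annuity-PV factor = 13.244519; PMT = 19200 / 13.244519 = 1,449.6563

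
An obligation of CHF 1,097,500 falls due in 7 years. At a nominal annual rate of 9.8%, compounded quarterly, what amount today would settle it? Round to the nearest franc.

CHF 557,275

i = 0.098/4 = 0.0245 per quarter; n = 7·4 = 28.
PV = 1,097,500 / (1 + 0.0245)^28 = 1,097,500 / 1.969405 = 557,275.0151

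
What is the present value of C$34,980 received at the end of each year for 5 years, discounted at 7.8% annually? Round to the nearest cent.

PV = PMT · [1 − (1+i)^(−n)] / i = 34980 · 4.013845 = 140,404.3140

C$140,404.31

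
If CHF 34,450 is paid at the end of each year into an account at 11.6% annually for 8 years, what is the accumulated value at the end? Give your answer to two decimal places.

FV = 34450 × [(1+0.116)^8 − 1] / 0.116 = 34450 × 12.121546 = 417,587.2656

CHF 417,587.27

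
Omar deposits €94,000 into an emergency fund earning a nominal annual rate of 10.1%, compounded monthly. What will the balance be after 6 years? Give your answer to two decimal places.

€171,873.50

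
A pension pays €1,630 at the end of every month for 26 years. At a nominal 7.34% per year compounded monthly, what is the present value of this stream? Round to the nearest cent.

Periodic rate i = 0.0734/12 = 0.00611667; n = 26 × 12 = 312 periods.
Annuity factor a(312|0.00611667) = 139.098284; PV = 1630 × 139.098284 = 226,730.2036

€226,730.20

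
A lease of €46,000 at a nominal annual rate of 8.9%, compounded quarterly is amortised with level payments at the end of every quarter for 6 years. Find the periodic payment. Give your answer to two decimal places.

i = 0.089/4 = 0.02225 per quarter; n = 6·4 = 24.
Annuity-PV factor = 18.440571; PMT = 46000 / 18.440571 = 2,494.4998

€2,494.50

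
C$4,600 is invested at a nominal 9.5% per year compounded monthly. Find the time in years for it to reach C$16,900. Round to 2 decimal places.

13.75 years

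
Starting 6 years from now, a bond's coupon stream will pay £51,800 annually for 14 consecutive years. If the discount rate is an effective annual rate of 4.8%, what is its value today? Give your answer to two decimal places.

£410,837.59

Value one period before first payment (t=5): 51800 × [1 − (1+0.048)^(−14)] / 0.048 = 51800 × 10.026441 = 519,369.6685
Discount back 5 years: 519,369.6685 × (1+0.048)^(−5) = 519,369.6685 × 0.791031 = 410,837.5869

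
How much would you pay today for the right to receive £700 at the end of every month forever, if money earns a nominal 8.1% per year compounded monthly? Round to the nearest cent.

£103,703.70

Periodic rate i = 0.081/12 = 0.00675.
PV = C/r = 700/0.00675 = 103,703.7037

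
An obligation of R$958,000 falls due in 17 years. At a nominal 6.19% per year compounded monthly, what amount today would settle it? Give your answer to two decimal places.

R$335,376.08

i = 0.0619/12 = 0.00515833 per month; n = 17·12 = 204.
PV = 958,000 / (1 + 0.00515833)^204 = 958,000 / 2.856495 = 335,376.0829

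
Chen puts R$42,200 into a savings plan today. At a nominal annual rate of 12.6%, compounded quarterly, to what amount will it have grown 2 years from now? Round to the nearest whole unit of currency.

R$54,084

i = 0.126/4 = 0.0315 per quarter; n = 2·4 = 8.
FV = 42,200 × (1 + 0.0315)^8 = 54,083.6893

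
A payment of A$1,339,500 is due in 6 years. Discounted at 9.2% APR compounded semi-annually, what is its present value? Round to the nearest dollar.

With 2 periods per year: i = 0.046, n = 12.
Discount factor = (1+0.046)^(−12) = 0.582935; PV = 1,339,500 × 0.582935 = 780,840.8105

A$780,841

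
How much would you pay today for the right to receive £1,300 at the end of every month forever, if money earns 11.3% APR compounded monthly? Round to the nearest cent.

£138,053.10

Periodic rate i = 0.113/12 = 0.00941667.
PV = C/r = 1300/0.00941667 = 138,053.0973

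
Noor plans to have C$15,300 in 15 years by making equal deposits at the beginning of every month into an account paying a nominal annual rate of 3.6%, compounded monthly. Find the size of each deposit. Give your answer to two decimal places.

Periodic rate i = 0.036/12 = 0.003; n = 15 × 12 = 180 periods.
PMT = 15300 / ( [(1+0.003)^180 − 1] / 0.003 × (1+i) ) = 15300 / 238.921364 = 64.0378

C$64.04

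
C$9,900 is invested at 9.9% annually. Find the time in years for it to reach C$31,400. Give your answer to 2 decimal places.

(1+i)^n = 31400/9900 = 3.17172, so n = ln 3.17172 / ln 1.099 = 12.2274 years

12.23 years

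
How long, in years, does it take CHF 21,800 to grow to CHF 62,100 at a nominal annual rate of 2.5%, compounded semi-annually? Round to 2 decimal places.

Periodic rate i = 0.025/2 = 0.0125.
n = ln(62100/21800) / ln(1+0.0125) = ln(2.84862) / 0.012423 = 84.2692 half-years
= 84.2692/2 years

42.13 years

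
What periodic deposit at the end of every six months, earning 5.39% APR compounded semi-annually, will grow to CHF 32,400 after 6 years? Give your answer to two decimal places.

With 2 periods per year: i = 0.02695, n = 12.
FV-annuity factor = 13.948607; PMT = 32400 / 13.948607 = 2,322.8126

CHF 2,322.81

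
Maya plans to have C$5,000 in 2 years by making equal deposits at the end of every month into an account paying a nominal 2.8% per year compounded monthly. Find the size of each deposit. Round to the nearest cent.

With 12 periods per year: i = 0.00233333, n = 24.
PMT = 5000 / ( [(1+0.00233333)^24 − 1] / 0.00233333 ) = 5000 / 24.655156 = 202.7973

C$202.80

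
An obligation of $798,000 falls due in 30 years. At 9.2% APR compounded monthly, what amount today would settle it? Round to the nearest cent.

$51,041.29

With 12 periods per year: i = 0.00766667, n = 360.
Discount factor = (1+0.00766667)^(−360) = 0.063962; PV = 798,000 × 0.063962 = 51,041.2858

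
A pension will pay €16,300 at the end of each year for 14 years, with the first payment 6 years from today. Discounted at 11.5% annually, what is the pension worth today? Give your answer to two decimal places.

€64,329.04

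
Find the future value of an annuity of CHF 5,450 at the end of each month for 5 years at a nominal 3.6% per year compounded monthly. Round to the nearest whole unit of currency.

CHF 357,692

i = 0.036/12 = 0.003 per month; n = 5·12 = 60.
FV = PMT · [(1+i)^n − 1] / i = 5450 · 65.631601 = 357,692.2253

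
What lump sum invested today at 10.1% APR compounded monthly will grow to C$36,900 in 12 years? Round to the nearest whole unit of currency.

C$11,037

With 12 periods per year: i = 0.00841667, n = 144.
PV = FV·(1+i)^(−n) = 36,900 × 0.299115 = 11,037.3349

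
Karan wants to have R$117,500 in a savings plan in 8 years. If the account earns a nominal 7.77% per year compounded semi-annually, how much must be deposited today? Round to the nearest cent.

Periodic rate i = 0.0777/2 = 0.03885; n = 8 × 2 = 16 periods.
PV = FV·(1+i)^(−n) = 117,500 × 0.543444 = 63,854.6253

R$63,854.63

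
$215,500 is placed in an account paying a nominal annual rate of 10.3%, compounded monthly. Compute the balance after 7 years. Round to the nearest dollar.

i = 0.103/12 = 0.00858333 per month; n = 7·12 = 84.
215,500 × (1+0.00858333)^84 = 215,500 × 2.050171 = 441,811.8934

$441,812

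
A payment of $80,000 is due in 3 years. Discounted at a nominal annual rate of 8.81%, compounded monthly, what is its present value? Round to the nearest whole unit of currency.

i = 0.0881/12 = 0.00734167 per month; n = 3·12 = 36.
PV = 80,000 / (1 + 0.00734167)^36 = 80,000 / 1.301262 = 61,478.7824

$61,479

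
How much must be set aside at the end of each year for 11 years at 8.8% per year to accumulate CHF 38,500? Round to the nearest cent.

CHF 2,216.09

FV-annuity factor = 17.372950; PMT = 38500 / 17.372950 = 2,216.0888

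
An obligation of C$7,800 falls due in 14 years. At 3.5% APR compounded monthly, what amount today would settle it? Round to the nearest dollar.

C$4,782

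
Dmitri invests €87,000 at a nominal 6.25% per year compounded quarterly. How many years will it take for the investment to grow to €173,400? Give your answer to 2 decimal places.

Periodic rate i = 0.0625/4 = 0.015625.
(1+i)^n = 173400/87000 = 1.99310, so n = ln 1.99310 / ln 1.01562 = 44.4843 quarters
= 44.4843/4 years

11.12 years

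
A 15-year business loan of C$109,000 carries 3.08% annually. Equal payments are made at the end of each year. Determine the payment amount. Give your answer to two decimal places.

PMT = 109000 / ( [1 − (1+0.0308)^(−15)] / 0.0308 ) = 109000 / 11.869149 = 9,183.4721

C$9,183.47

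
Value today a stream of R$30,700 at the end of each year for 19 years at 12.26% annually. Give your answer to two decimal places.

R$222,586.87

PV = PMT · [1 − (1+i)^(−n)] / i = 30700 · 7.250387 = 222,586.8656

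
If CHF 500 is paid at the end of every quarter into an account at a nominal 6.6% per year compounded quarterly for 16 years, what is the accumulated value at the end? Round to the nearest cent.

Periodic rate i = 0.066/4 = 0.0165; n = 16 × 4 = 64 periods.
Accumulation factor s(64|0.0165) = 112.132210; FV = 500 × 112.132210 = 56,066.1048

CHF 56,066.10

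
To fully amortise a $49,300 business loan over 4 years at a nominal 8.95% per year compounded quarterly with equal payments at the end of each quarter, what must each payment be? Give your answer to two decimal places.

$3,699.62

With 4 periods per year: i = 0.022375, n = 16.
Annuity-PV factor = 13.325706; PMT = 49300 / 13.325706 = 3,699.6163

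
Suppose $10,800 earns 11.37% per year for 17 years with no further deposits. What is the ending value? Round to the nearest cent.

$67,372.63

10,800 × (1+0.1137)^17 = 10,800 × 6.238206 = 67,372.6282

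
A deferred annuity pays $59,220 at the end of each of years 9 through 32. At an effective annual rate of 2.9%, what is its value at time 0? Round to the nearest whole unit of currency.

$806,556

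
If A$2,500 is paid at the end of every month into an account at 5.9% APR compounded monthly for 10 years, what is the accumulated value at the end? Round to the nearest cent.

A$407,482.53

With 12 periods per year: i = 0.00491667, n = 120.
FV = PMT · [(1+i)^n − 1] / i = 2500 · 162.993012 = 407,482.5304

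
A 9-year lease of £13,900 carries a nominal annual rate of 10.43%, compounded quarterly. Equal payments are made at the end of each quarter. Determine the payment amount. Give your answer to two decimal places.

£599.94

Periodic rate i = 0.1043/4 = 0.026075; n = 9 × 4 = 36 periods.
PMT = 13900 / ( [1 − (1+0.026075)^(−36)] / 0.026075 ) = 13900 / 23.168950 = 599.9409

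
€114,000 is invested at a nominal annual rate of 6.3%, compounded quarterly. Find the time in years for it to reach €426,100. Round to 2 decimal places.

21.09 years

Periodic rate i = 0.063/4 = 0.01575.
(1+i)^n = 426100/114000 = 3.73772, so n = ln 3.73772 / ln 1.01575 = 84.3703 quarters
= 84.3703/4 years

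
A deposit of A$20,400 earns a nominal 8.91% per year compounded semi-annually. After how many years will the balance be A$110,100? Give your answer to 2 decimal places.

19.34 years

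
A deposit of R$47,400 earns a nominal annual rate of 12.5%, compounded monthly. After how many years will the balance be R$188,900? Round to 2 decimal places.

11.12 years

Periodic rate i = 0.125/12 = 0.0104167.
n = ln(188900/47400) / ln(1+0.0104167) = ln(3.98523) / 0.010363 = 133.4193 months
= 133.4193/12 years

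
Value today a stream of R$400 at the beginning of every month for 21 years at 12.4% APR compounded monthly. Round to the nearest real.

Periodic rate i = 0.124/12 = 0.0103333; n = 21 × 12 = 252 periods.
Annuity factor a(252|0.0103333) × (1+i) = 90.443848; PV = 400 × 90.443848 = 36,177.5391
(annuity-due: payments at period start, so ×(1+i).)

R$36,178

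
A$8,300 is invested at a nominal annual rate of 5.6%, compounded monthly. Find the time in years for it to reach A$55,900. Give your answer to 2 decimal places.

Periodic rate i = 0.056/12 = 0.00466667.
n = ln(55900/8300) / ln(1+0.00466667) = ln(6.73494) / 0.004656 = 409.6620 months
= 409.6620/12 years

34.14 years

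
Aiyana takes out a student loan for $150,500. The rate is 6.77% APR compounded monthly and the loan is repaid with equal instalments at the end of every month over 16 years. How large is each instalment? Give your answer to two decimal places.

With 12 periods per year: i = 0.00564167, n = 192.
Annuity-PV factor = 117.067785; PMT = 150500 / 117.067785 = 1,285.5800

$1,285.58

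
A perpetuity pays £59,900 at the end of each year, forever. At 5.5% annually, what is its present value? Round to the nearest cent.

£1,089,090.91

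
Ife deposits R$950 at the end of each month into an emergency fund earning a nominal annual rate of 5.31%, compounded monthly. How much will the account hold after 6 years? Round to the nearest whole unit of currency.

i = 0.0531/12 = 0.004425 per month; n = 6·12 = 72.
FV = PMT · [(1+i)^n − 1] / i = 950 · 84.572868 = 80,344.2247

R$80,344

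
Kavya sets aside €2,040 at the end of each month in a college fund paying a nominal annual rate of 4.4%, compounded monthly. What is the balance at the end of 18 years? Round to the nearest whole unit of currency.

€670,202

i = 0.044/12 = 0.00366667 per month; n = 18·12 = 216.
FV = PMT · [(1+i)^n − 1] / i = 2040 · 328.530551 = 670,202.3249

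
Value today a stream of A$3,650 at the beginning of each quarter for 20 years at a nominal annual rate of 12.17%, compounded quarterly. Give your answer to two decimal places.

A$112,377.10

i = 0.1217/4 = 0.030425 per quarter; n = 20·4 = 80.
PV = PMT · [1 − (1+i)^(−n)] / i × (1+i) = 3650 · 30.788246 = 112,377.0961
(annuity-due: payments at period start, so ×(1+i).)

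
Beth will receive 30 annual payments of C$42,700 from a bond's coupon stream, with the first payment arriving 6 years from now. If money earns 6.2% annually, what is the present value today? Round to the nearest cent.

C$425,932.36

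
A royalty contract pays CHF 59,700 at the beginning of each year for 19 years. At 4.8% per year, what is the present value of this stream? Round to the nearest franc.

PV = 59700 × [1 − (1+0.048)^(−19)] / 0.048 × (1+i) = 59700 × 12.874413 = 768,602.4557
(annuity-due: payments at period start, so ×(1+i).)

CHF 768,602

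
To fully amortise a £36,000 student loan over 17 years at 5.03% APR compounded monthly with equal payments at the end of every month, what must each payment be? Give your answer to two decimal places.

£262.89

Periodic rate i = 0.0503/12 = 0.00419167; n = 17 × 12 = 204 periods.
Annuity-PV factor = 136.938056; PMT = 36000 / 136.938056 = 262.8926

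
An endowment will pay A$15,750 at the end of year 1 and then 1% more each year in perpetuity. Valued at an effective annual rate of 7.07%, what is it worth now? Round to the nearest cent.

A$259,472.82

PV = D₁/(r − g) = 15750/(0.0707 − 0.01) = 259,472.8171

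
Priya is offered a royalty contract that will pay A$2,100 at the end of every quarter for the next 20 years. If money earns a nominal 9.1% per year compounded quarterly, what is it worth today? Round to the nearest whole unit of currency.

A$77,043

i = 0.091/4 = 0.02275 per quarter; n = 20·4 = 80.
PV = 2100 × [1 − (1+0.02275)^(−80)] / 0.02275 = 2100 × 36.687297 = 77,043.3239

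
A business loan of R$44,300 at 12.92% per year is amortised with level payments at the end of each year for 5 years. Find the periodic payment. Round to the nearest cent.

R$12,570.56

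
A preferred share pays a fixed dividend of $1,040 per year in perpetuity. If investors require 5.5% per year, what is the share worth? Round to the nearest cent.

$18,909.09

PV = C/r = 1040/0.055 = 18,909.0909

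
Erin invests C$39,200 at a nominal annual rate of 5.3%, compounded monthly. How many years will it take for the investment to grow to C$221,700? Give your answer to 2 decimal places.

32.76 years

Periodic rate i = 0.053/12 = 0.00441667.
n = ln(221700/39200) / ln(1+0.00441667) = ln(5.65561) / 0.004407 = 393.1634 months
= 393.1634/12 years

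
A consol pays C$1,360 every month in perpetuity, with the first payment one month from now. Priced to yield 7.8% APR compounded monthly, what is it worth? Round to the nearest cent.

C$209,230.77

Periodic rate i = 0.078/12 = 0.0065.
PV = C/r = 1360/0.0065 = 209,230.7692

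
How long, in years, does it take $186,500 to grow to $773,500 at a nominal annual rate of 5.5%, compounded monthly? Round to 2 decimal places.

Periodic rate i = 0.055/12 = 0.00458333.
(1+i)^n = 773500/186500 = 4.14745, so n = ln 4.14745 / ln 1.00458 = 311.0731 months
= 311.0731/12 years

25.92 years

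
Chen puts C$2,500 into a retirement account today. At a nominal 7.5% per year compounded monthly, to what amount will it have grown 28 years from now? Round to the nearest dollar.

Periodic rate i = 0.075/12 = 0.00625; n = 28 × 12 = 336 periods.
FV = 2,500 × (1 + 0.00625)^336 = 20,282.4392

C$20,282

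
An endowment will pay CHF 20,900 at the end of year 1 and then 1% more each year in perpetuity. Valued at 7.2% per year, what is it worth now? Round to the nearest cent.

PV = PMT / (i − g) = 20900 / (0.072 − 0.01) = 20900 / 0.062000 = 337,096.7742

CHF 337,096.77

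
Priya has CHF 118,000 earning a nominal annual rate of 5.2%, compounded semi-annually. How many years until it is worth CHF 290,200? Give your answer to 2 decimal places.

17.53 years

Periodic rate i = 0.052/2 = 0.026.
n = ln(290200/118000) / ln(1+0.026) = ln(2.45932) / 0.025668 = 35.0590 half-years
= 35.0590/2 years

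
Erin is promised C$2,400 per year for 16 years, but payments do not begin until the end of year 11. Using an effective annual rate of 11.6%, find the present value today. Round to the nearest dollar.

Value one period before first payment (t=10): 2400 × [1 − (1+0.116)^(−16)] / 0.116 = 2400 × 7.131620 = 17,115.8890
Discount back 10 years: 17,115.8890 × (1+0.116)^(−10) = 17,115.8890 × 0.333701 = 5,711.5964

C$5,712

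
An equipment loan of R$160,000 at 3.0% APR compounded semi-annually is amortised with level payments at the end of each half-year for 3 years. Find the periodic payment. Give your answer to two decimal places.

i = 0.03/2 = 0.015 per half-year; n = 3·2 = 6.
PMT = 160000 / ( [1 − (1+0.015)^(−6)] / 0.015 ) = 160000 / 5.697187 = 28,084.0343

R$28,084.03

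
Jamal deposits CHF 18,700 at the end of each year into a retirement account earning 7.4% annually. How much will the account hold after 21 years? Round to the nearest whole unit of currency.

CHF 878,915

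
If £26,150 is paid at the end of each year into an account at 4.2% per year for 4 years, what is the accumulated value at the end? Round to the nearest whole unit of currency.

FV = PMT · [(1+i)^n − 1] / i = 26150 · 4.259130 = 111,376.2518

£111,376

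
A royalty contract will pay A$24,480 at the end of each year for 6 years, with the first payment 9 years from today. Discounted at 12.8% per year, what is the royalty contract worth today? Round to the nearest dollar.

A$37,545

PV at t=8 (ordinary 6-year annuity): 24480 × a(6|0.128) = 24480 × 4.019914 = 98,407.4958
Discount back 8 years: 98,407.4958 × (1+0.128)^(−8) = 98,407.4958 × 0.381529 = 37,545.2831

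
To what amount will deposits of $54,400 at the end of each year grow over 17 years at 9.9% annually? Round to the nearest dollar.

$2,185,298

FV = PMT · [(1+i)^n − 1] / i = 54400 · 40.170922 = 2,185,298.1556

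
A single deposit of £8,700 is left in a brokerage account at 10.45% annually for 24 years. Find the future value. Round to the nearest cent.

FV = 8,700 × (1 + 0.1045)^24 = 94,514.0857

£94,514.09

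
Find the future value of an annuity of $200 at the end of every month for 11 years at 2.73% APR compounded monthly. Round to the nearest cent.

$30,751.94

Periodic rate i = 0.0273/12 = 0.002275; n = 11 × 12 = 132 periods.
FV = 200 × [(1+0.002275)^132 − 1] / 0.002275 = 200 × 153.759721 = 30,751.9441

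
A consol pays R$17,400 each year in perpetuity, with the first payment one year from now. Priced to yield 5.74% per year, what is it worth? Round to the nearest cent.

PV = C/r = 17400/0.0574 = 303,135.8885

R$303,135.89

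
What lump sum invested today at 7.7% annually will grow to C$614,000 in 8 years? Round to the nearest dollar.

C$339,190

PV = 614,000 / (1 + 0.077)^8 = 614,000 / 1.810196 = 339,189.7695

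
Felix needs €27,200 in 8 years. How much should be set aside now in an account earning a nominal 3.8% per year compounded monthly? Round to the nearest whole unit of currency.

€20,079

i = 0.038/12 = 0.00316667 per month; n = 8·12 = 96.
Discount factor = (1+0.00316667)^(−96) = 0.738215; PV = 27,200 × 0.738215 = 20,079.4578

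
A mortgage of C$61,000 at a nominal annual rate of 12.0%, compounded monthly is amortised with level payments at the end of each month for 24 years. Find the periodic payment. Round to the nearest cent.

C$646.83

With 12 periods per year: i = 0.01, n = 288.
PMT = 61000 / ( [1 − (1+0.01)^(−288)] / 0.01 ) = 61000 / 94.305647 = 646.8329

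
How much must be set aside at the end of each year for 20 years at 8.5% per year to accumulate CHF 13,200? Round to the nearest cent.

PMT = 13200 / ( [(1+0.085)^20 − 1] / 0.085 ) = 13200 / 48.377013 = 272.8569

CHF 272.86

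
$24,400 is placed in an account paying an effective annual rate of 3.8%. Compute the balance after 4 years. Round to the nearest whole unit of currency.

FV = PV·(1+i)^n = 24,400 × 1.160886 = 28,325.6080

$28,326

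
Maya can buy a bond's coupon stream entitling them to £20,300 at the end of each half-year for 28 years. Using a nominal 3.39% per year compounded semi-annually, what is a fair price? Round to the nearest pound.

Periodic rate i = 0.0339/2 = 0.01695; n = 28 × 2 = 56 periods.
PV = PMT · [1 − (1+i)^(−n)] / i = 20300 · 35.979841 = 730,390.7756

£730,391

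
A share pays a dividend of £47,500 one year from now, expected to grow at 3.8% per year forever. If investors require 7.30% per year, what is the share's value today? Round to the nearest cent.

PV = PMT / (i − g) = 47500 / (0.073 − 0.038) = 47500 / 0.035000 = 1,357,142.8571

£1,357,142.86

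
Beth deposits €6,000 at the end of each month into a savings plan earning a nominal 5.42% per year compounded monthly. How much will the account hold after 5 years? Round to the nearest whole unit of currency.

€412,439

Periodic rate i = 0.0542/12 = 0.00451667; n = 5 × 12 = 60 periods.
FV = 6000 × [(1+0.00451667)^60 − 1] / 0.00451667 = 6000 × 68.739899 = 412,439.3953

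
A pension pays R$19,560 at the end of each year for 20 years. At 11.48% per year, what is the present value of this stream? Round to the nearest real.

R$150,997

Annuity factor a(20|0.1148) = 7.719698; PV = 19560 × 7.719698 = 150,997.2952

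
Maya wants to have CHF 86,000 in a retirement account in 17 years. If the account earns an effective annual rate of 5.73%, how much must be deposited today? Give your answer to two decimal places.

PV = 86,000 / (1 + 0.0573)^17 = 86,000 / 2.578517 = 33,352.5085

CHF 33,352.51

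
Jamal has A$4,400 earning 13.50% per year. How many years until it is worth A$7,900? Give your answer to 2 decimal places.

4.62 years

(1+i)^n = 7900/4400 = 1.79545, so n = ln 1.79545 / ln 1.135 = 4.6217 years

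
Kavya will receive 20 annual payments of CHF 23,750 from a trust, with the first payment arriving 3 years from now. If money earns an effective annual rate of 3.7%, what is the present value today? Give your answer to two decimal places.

CHF 308,281.97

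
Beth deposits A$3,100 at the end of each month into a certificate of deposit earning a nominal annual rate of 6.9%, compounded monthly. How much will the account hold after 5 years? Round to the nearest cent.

A$221,364.50

Periodic rate i = 0.069/12 = 0.00575; n = 5 × 12 = 60 periods.
FV = 3100 × [(1+0.00575)^60 − 1] / 0.00575 = 3100 × 71.407902 = 221,364.4964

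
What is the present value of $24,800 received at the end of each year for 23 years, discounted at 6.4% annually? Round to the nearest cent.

PV = 24800 × [1 − (1+0.064)^(−23)] / 0.064 = 24800 × 11.873866 = 294,471.8759

$294,471.88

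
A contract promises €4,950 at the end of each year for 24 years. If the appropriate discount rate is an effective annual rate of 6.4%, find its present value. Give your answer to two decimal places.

PV = PMT · [1 − (1+i)^(−n)] / i = 4950 · 12.099498 = 59,892.5155

€59,892.52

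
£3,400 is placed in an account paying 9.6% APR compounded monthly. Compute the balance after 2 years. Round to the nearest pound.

With 12 periods per year: i = 0.008, n = 24.
FV = 3,400 × (1 + 0.008)^24 = 4,116.5338

£4,117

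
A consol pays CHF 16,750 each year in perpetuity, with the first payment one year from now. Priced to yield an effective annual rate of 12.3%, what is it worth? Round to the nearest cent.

PV = PMT / i = 16750 / 0.123 = 136,178.8618

CHF 136,178.86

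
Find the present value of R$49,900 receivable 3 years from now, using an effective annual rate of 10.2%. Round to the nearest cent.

R$37,286.86

PV = 49,900 / (1 + 0.102)^3 = 49,900 / 1.338273 = 37,286.8557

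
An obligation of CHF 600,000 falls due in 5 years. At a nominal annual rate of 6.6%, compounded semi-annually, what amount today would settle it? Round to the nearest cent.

With 2 periods per year: i = 0.033, n = 10.
Discount factor = (1+0.033)^(−10) = 0.722764; PV = 600,000 × 0.722764 = 433,658.6717

CHF 433,658.67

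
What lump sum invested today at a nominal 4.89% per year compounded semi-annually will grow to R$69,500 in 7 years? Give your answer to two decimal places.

R$49,558.03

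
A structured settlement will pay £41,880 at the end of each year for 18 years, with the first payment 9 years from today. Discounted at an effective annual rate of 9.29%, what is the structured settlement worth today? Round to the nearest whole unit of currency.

Value one period before first payment (t=8): 41880 × [1 − (1+0.0929)^(−18)] / 0.0929 = 41880 × 8.588875 = 359,702.0933
PV₀ = 359,702.0933 / (1+0.0929)^8 = 359,702.0933 / 2.035370 = 176,725.6377

£176,726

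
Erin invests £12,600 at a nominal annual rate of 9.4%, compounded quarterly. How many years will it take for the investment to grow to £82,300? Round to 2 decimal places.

Periodic rate i = 0.094/4 = 0.0235.
n = ln(82300/12600) / ln(1+0.0235) = ln(6.53175) / 0.023228 = 80.7932 quarters
= 80.7932/4 years

20.20 years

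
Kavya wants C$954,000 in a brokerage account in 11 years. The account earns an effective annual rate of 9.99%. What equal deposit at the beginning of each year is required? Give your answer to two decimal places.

C$46,830.28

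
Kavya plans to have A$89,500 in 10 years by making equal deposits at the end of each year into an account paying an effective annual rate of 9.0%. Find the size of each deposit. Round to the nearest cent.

PMT = 89500 / ( [(1+0.09)^10 − 1] / 0.09 ) = 89500 / 15.192930 = 5,890.8980

A$5,890.90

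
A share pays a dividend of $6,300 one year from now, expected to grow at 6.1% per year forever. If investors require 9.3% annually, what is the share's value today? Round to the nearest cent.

PV = PMT / (i − g) = 6300 / (0.093 − 0.061) = 6300 / 0.032000 = 196,875.0000

$196,875.00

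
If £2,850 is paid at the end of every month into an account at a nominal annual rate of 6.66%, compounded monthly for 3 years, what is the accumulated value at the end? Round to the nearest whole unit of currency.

£113,222

i = 0.0666/12 = 0.00555 per month; n = 3·12 = 36.
Accumulation factor s(36|0.00555) = 39.726868; FV = 2850 × 39.726868 = 113,221.5740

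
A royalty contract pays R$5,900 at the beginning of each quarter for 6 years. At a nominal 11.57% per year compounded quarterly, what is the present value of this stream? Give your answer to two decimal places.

With 4 periods per year: i = 0.028925, n = 24.
Annuity factor a(24|0.028925) × (1+i) = 17.628920; PV = 5900 × 17.628920 = 104,010.6303
Payments are at the start of each period, so multiply by (1+i).

R$104,010.63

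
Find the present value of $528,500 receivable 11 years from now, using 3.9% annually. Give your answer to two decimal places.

$346,955.65

Discount factor = (1+0.039)^(−11) = 0.656491; PV = 528,500 × 0.656491 = 346,955.6535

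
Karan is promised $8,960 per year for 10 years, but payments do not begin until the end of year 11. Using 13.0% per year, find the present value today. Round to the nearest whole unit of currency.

$14,323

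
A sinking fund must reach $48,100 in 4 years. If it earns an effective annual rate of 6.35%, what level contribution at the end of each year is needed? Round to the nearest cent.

PMT = 48100 / ( [(1+0.0635)^4 − 1] / 0.0635 ) = 48100 / 4.397385 = 10,938.3189

$10,938.32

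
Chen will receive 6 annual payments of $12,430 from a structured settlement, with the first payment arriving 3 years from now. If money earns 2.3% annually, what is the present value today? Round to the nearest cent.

$65,861.84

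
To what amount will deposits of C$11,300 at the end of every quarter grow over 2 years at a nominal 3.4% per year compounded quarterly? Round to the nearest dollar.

C$93,136

With 4 periods per year: i = 0.0085, n = 8.
FV = PMT · [(1+i)^n − 1] / i = 11300 · 8.242089 = 93,135.6089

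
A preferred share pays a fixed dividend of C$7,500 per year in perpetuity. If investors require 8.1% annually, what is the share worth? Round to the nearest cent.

PV = PMT / i = 7500 / 0.081 = 92,592.5926

C$92,592.59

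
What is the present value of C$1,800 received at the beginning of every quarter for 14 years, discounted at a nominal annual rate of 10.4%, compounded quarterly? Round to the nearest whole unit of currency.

Periodic rate i = 0.104/4 = 0.026; n = 14 × 4 = 56 periods.
PV = 1800 × [1 − (1+0.026)^(−56)] / 0.026 × (1+i) = 1800 × 30.087606 = 54,157.6912
(annuity-due: payments at period start, so ×(1+i).)

C$54,158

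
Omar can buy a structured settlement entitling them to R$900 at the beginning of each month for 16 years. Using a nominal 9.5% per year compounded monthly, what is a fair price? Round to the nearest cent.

With 12 periods per year: i = 0.00791667, n = 192.
Annuity factor a(192|0.00791667) × (1+i) = 99.303155; PV = 900 × 99.303155 = 89,372.8397
(Beginning-of-period payments → annuity-due factor ×(1+i).)

R$89,372.84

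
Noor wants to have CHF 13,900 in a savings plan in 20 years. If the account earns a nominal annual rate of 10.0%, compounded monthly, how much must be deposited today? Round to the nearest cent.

CHF 1,896.82

i = 0.1/12 = 0.00833333 per month; n = 20·12 = 240.
PV = FV·(1+i)^(−n) = 13,900 × 0.136462 = 1,896.8150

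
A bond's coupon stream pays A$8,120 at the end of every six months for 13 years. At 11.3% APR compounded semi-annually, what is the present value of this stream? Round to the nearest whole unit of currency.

A$109,290

Periodic rate i = 0.113/2 = 0.0565; n = 13 × 2 = 26 periods.
PV = 8120 × [1 − (1+0.0565)^(−26)] / 0.0565 = 8120 × 13.459323 = 109,289.7059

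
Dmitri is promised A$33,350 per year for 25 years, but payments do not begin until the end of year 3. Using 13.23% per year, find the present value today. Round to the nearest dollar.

Value one period before first payment (t=2): 33350 × [1 − (1+0.1323)^(−25)] / 0.1323 = 33350 × 7.220201 = 240,793.6937
PV₀ = 240,793.6937 / (1+0.1323)^2 = 240,793.6937 / 1.282103 = 187,811.4623

A$187,811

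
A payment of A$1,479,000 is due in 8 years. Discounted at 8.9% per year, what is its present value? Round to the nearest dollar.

A$747,731

PV = 1,479,000 / (1 + 0.089)^8 = 1,479,000 / 1.977985 = 747,730.5689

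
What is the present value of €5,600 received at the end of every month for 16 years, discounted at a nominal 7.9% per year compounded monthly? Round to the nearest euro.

€609,313

With 12 periods per year: i = 0.00658333, n = 192.
Annuity factor a(192|0.00658333) = 108.805907; PV = 5600 × 108.805907 = 609,313.0764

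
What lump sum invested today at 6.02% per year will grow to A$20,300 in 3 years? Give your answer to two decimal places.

A$17,034.63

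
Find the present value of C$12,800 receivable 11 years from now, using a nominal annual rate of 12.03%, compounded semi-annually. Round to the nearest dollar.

C$3,541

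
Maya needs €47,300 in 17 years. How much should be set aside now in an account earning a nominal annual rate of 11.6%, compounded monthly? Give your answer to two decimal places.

Periodic rate i = 0.116/12 = 0.00966667; n = 17 × 12 = 204 periods.
Discount factor = (1+0.00966667)^(−204) = 0.140503; PV = 47,300 × 0.140503 = 6,645.7706

€6,645.77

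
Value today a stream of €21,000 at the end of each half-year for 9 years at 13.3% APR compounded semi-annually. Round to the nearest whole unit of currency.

€216,683

i = 0.133/2 = 0.0665 per half-year; n = 9·2 = 18.
PV = 21000 × [1 − (1+0.0665)^(−18)] / 0.0665 = 21000 × 10.318236 = 216,682.9659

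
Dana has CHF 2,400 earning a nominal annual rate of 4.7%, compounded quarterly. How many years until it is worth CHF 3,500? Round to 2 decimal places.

Periodic rate i = 0.047/4 = 0.01175.
(1+i)^n = 3500/2400 = 1.45833, so n = ln 1.45833 / ln 1.01175 = 32.2984 quarters
= 32.2984/4 years

8.07 years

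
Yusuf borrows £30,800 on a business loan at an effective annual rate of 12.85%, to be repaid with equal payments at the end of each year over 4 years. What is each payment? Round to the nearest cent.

PMT = 30800 / ( [1 − (1+0.1285)^(−4)] / 0.1285 ) = 30800 / 2.983766 = 10,322.5268

£10,322.53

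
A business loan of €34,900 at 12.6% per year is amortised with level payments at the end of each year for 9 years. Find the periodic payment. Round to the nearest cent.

€6,700.09

Annuity-PV factor = 5.208887; PMT = 34900 / 5.208887 = 6,700.0871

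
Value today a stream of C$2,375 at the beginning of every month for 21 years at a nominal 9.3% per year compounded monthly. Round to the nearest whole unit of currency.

C$264,689

With 12 periods per year: i = 0.00775, n = 252.
PV = 2375 × [1 − (1+0.00775)^(−252)] / 0.00775 × (1+i) = 2375 × 111.448062 = 264,689.1467
(annuity-due: payments at period start, so ×(1+i).)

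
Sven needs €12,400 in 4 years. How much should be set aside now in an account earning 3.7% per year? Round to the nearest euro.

€10,723

Discount factor = (1+0.037)^(−4) = 0.864739; PV = 12,400 × 0.864739 = 10,722.7618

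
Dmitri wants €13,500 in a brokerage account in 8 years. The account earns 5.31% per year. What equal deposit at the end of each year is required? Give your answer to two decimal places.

FV-annuity factor = 9.655636; PMT = 13500 / 9.655636 = 1,398.1472

€1,398.15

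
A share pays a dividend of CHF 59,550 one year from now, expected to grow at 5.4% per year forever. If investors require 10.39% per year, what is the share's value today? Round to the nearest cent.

CHF 1,193,386.77

PV = D₁/(r − g) = 59550/(0.1039 − 0.054) = 1,193,386.7735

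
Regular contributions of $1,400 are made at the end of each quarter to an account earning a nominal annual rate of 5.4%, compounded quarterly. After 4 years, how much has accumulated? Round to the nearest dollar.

With 4 periods per year: i = 0.0135, n = 16.
FV = 1400 × [(1+0.0135)^16 − 1] / 0.0135 = 1400 × 17.726687 = 24,817.3613

$24,817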